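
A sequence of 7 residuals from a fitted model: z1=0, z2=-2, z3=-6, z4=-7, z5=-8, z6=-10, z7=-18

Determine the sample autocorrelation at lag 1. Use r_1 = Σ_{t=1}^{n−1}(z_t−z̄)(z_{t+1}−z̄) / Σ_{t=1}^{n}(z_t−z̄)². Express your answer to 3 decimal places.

0.372

Mean z̄ = (0 − 2 − 6 − 7 − 8 − 10 − 18)/7 = -7.2857
Deviations from mean: 7.2857, 5.2857, 1.2857, 0.2857, -0.7143, -2.7143, -10.7143
Σ(z_t−z̄)(z_{t+1}−z̄) = (38.5102) + (6.7959) + (0.3673) + (-0.2041) + (1.9388) + (29.0816) = 76.4898
Denominator Σ(z_t−z̄)² = 205.4286
r_1 = 76.4898 / 205.4286 = 0.372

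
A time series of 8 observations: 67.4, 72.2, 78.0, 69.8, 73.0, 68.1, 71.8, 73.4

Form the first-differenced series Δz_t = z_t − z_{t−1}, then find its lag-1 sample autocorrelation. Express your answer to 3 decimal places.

First differences Δz: 4.8, 5.8, -8.2, 3.2, -4.9, 3.7, 1.6
Mean of differences = 0.8571
Numerator Σ(Δz_t−Δz̄)(Δz_{t+1}−Δz̄) = -74.2418
Denominator Σ(Δz_t−Δz̄)² = 169.2771
r_1(Δz) = -74.2418 / 169.2771 = -0.439

-0.439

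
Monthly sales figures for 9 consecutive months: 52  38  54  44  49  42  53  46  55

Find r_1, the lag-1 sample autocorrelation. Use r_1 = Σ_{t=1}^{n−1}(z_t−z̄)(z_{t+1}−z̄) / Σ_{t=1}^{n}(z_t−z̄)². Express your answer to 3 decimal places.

Mean z̄ = (52 + 38 + 54 + 44 + 49 + 42 + 53 + 46 + 55)/9 = 48.1111
Numerator Σ_{t=1}^{8}(z_t−z̄)(z_{t+1}−z̄) = -186.9012
Denominator Σ(z_t−z̄)² = 282.8889
r_1 = -186.9012 / 282.8889 = -0.661

-0.661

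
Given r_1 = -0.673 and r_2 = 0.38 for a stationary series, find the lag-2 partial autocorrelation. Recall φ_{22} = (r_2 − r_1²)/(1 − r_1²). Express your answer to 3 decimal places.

φ_{22} = (r_2 − r_1²) / (1 − r_1²)
r_1² = (-0.673)² = 0.452929
Numerator = 0.38 − 0.4529 = -0.0729; denominator = 1 − 0.4529 = 0.5471
φ_{22} = -0.0729 / 0.5471 = -0.133

-0.133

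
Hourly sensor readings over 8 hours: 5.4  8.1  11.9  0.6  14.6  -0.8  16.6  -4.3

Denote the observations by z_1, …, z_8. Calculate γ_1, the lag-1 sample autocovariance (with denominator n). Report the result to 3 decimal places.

-39.358

Mean z̄ = (5.4 + 8.1 + 11.9 + 0.6 + 14.6 − 0.8 + 16.6 − 4.3)/8 = 6.5125
Deviations: -1.1125, 1.5875, 5.3875, -5.9125, 8.0875, -7.3125, 10.0875, -10.8125
Σ_{t=1}^{7}(z_t−z̄)(z_{t+1}−z̄) = -314.8602
γ_1 = -314.8602 / 8 = -39.358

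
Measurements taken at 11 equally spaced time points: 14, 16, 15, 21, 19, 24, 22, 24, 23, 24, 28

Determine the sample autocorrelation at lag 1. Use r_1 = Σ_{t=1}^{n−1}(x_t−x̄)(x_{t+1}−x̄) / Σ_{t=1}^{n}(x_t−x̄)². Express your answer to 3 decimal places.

0.502

Mean x̄ = (14 + 16 + 15 + 21 + 19 + 24 + 22 + 24 + 23 + 24 + 28)/11 = 20.9091
Numerator Σ_{t=1}^{10}(x_t−x̄)(x_{t+1}−x̄) = 97.9008
Denominator Σ(x_t−x̄)² = 194.9091
r_1 = 97.9008 / 194.9091 = 0.502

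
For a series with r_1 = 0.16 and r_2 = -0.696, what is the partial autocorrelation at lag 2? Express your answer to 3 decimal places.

φ_{22} = (r_2 − r_1²) / (1 − r_1²)
r_1² = (0.16)² = 0.0256
Numerator = -0.696 − 0.0256 = -0.7216; denominator = 1 − 0.0256 = 0.9744
φ_{22} = -0.7216 / 0.9744 = -0.741

-0.741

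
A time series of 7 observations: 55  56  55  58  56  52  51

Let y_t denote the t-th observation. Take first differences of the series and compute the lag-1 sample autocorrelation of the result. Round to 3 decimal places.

First differences Δy: 1, -1, 3, -2, -4, -1
Mean of differences = -0.6667
Numerator Σ(Δy_t−Δȳ)(Δy_{t+1}−Δȳ) = -1.1111
Denominator Σ(Δy_t−Δȳ)² = 29.3333
r_1(Δy) = -1.1111 / 29.3333 = -0.038

-0.038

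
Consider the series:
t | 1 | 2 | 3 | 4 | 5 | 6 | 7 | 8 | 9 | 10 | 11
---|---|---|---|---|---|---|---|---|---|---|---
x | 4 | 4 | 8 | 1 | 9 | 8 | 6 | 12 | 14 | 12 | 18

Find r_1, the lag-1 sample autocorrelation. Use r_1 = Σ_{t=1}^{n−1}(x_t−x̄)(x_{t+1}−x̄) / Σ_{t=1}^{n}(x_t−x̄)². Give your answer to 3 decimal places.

Mean x̄ = (4 + 4 + 8 + 1 + 9 + 8 + 6 + 12 + 14 + 12 + 18)/11 = 8.7273
Numerator Σ_{t=1}^{10}(x_t−x̄)(x_{t+1}−x̄) = 87.0165
Denominator Σ(x_t−x̄)² = 248.1818
r_1 = 87.0165 / 248.1818 = 0.351

0.351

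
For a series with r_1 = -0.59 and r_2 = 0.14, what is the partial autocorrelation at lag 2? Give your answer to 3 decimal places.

-0.319

φ_{22} = (r_2 − r_1²) / (1 − r_1²)
r_1² = (-0.59)² = 0.3481
Numerator = 0.14 − 0.3481 = -0.2081; denominator = 1 − 0.3481 = 0.6519
φ_{22} = -0.2081 / 0.6519 = -0.319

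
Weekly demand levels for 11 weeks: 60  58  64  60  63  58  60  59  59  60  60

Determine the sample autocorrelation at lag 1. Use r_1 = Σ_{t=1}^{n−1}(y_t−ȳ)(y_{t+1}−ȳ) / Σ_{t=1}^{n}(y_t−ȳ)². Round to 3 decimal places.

-0.375

Mean ȳ = (60 + 58 + 64 + 60 + 63 + 58 + 60 + 59 + 59 + 60 + 60)/11 = 60.0909
Numerator Σ_{t=1}^{10}(y_t−ȳ)(y_{t+1}−ȳ) = -13.0992
Denominator Σ(y_t−ȳ)² = 34.9091
r_1 = -13.0992 / 34.9091 = -0.375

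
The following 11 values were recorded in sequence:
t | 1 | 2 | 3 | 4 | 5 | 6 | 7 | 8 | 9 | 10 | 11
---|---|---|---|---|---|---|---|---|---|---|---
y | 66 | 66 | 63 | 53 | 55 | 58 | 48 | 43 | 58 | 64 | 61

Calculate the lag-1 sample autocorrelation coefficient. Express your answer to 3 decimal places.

Mean ȳ = (66 + 66 + 63 + 53 + 55 + 58 + 48 + 43 + 58 + 64 + 61)/11 = 57.7273
Numerator Σ_{t=1}^{10}(y_t−ȳ)(y_{t+1}−ȳ) = 258.1074
Denominator Σ(y_t−ȳ)² = 556.1818
r_1 = 258.1074 / 556.1818 = 0.464

0.464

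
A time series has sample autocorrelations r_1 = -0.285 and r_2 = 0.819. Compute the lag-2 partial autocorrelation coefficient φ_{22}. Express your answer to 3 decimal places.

φ_{22} = (r_2 − r_1²) / (1 − r_1²)
r_1² = (-0.285)² = 0.081225
Numerator = 0.819 − 0.0812 = 0.7378; denominator = 1 − 0.0812 = 0.9188
φ_{22} = 0.7378 / 0.9188 = 0.803

0.803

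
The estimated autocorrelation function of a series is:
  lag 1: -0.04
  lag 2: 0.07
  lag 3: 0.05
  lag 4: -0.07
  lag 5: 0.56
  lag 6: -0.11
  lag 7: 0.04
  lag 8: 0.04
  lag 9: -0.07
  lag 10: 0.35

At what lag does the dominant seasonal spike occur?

The largest autocorrelation is r_5 = 0.56, with a weaker echo at lag 10 (0.35); the remaining lags stay at or below 0.07.
The dominant spike at lag 5 indicates a seasonal period of 5.

5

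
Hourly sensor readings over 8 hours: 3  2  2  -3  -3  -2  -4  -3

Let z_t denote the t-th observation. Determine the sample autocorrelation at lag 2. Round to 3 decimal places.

0.179

Mean z̄ = (3 + 2 + 2 − 3 − 3 − 2 − 4 − 3)/8 = -1.0000
Numerator Σ_{t=1}^{6}(z_t−z̄)(z_{t+2}−z̄) = 10.0000
Denominator Σ(z_t−z̄)² = 56.0000
r_2 = 10.0000 / 56.0000 = 0.179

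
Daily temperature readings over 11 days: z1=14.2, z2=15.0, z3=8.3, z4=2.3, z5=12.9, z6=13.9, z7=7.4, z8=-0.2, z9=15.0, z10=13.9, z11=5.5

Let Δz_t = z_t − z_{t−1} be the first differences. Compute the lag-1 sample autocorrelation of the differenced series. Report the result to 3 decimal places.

First differences Δz: 0.8, -6.7, -6.0, 10.6, 1.0, -6.5, -7.6, 15.2, -1.1, -8.4
Mean of differences = -0.8700
Numerator Σ(Δz_t−Δz̄)(Δz_{t+1}−Δz̄) = -99.9739
Denominator Σ(Δz_t−Δz̄)² = 590.1410
r_1(Δz) = -99.9739 / 590.1410 = -0.169

-0.169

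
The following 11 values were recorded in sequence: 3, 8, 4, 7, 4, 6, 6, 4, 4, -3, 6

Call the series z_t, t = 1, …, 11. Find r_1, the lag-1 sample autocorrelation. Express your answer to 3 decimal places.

Mean z̄ = (3 + 8 + 4 + 7 + 4 + 6 + 6 + 4 + 4 − 3 + 6)/11 = 4.4545
Numerator Σ_{t=1}^{10}(z_t−z̄)(z_{t+1}−z̄) = -16.0248
Denominator Σ(z_t−z̄)² = 84.7273
r_1 = -16.0248 / 84.7273 = -0.189

-0.189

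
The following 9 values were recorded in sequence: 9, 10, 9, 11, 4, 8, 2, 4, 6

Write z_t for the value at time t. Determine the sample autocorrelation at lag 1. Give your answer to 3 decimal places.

Mean z̄ = (9 + 10 + 9 + 11 + 4 + 8 + 2 + 4 + 6)/9 = 7.0000
Numerator Σ_{t=1}^{8}(z_t−z̄)(z_{t+1}−z̄) = 18.0000
Denominator Σ(z_t−z̄)² = 78.0000
r_1 = 18.0000 / 78.0000 = 0.231

0.231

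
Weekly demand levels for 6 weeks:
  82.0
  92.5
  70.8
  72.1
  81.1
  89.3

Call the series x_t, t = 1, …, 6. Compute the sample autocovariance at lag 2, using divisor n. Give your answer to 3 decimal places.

Mean x̄ = (82.0 + 92.5 + 70.8 + 72.1 + 81.1 + 89.3)/6 = 81.3000
Σ_{t=1}^{4}(x_t−x̄)(x_{t+2}−x̄) = -181.8900
γ_2 = -181.8900 / 6 = -30.315

-30.315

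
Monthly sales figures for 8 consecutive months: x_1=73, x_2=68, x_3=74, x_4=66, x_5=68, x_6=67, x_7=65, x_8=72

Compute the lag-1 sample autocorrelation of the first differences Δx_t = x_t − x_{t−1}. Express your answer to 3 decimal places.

-0.593

First differences Δx: -5, 6, -8, 2, -1, -2, 7
Mean of differences = -0.1429
Numerator Σ(Δx_t−Δx̄)(Δx_{t+1}−Δx̄) = -108.4490
Denominator Σ(Δx_t−Δx̄)² = 182.8571
r_1(Δx) = -108.4490 / 182.8571 = -0.593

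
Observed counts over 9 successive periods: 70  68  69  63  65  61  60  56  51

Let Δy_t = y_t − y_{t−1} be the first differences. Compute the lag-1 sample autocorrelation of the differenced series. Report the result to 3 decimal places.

-0.590

First differences Δy: -2, 1, -6, 2, -4, -1, -4, -5
Mean of differences = -2.3750
Numerator Σ(Δy_t−Δȳ)(Δy_{t+1}−Δȳ) = -34.1406
Denominator Σ(Δy_t−Δȳ)² = 57.8750
r_1(Δy) = -34.1406 / 57.8750 = -0.590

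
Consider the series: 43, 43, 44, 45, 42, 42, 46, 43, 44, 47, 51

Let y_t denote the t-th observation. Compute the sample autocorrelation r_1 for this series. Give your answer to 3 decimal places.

Mean ȳ = (43 + 43 + 44 + 45 + 42 + 42 + 46 + 43 + 44 + 47 + 51)/11 = 44.5455
Numerator Σ_{t=1}^{10}(y_t−ȳ)(y_{t+1}−ȳ) = 17.7025
Denominator Σ(y_t−ȳ)² = 70.7273
r_1 = 17.7025 / 70.7273 = 0.250

0.250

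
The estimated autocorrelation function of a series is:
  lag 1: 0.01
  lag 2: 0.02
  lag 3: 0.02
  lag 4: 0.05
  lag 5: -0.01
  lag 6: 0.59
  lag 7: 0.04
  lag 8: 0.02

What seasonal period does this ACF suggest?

6

The largest autocorrelation is r_6 = 0.59; the remaining lags stay at or below 0.05.
The dominant spike at lag 6 indicates a seasonal period of 6.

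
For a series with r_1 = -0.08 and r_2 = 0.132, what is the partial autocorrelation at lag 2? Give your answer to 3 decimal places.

φ_{22} = (r_2 − r_1²) / (1 − r_1²)
r_1² = (-0.08)² = 0.0064
Numerator = 0.132 − 0.0064 = 0.1256; denominator = 1 − 0.0064 = 0.9936
φ_{22} = 0.1256 / 0.9936 = 0.126

0.126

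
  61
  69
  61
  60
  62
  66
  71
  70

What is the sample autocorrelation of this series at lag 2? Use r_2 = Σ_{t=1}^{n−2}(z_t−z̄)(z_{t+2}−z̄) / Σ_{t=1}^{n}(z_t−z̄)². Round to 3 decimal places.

Mean z̄ = (61 + 69 + 61 + 60 + 62 + 66 + 71 + 70)/8 = 65.0000
Deviations from mean: -4.0000, 4.0000, -4.0000, -5.0000, -3.0000, 1.0000, 6.0000, 5.0000
Numerator Σ_{t=1}^{6}(z_t−z̄)(z_{t+2}−z̄) = -10.0000
Denominator Σ(z_t−z̄)² = 144.0000
r_2 = -10.0000 / 144.0000 = -0.069

-0.069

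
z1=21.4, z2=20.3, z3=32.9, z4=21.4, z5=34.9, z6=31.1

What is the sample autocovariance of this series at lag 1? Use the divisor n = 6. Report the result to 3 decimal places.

Mean z̄ = (21.4 + 20.3 + 32.9 + 21.4 + 34.9 + 31.1)/6 = 27.0000
Σ_{t=1}^{5}(z_t−z̄)(z_{t+1}−z̄) = -46.9000
γ_1 = -46.9000 / 6 = -7.817

-7.817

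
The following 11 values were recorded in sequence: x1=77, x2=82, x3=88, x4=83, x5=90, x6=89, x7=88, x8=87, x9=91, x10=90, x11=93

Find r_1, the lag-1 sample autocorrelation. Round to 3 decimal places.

Mean x̄ = (77 + 82 + 88 + 83 + 90 + 89 + 88 + 87 + 91 + 90 + 93)/11 = 87.0909
Numerator Σ_{t=1}^{10}(x_t−x̄)(x_{t+1}−x̄) = 66.5372
Denominator Σ(x_t−x̄)² = 216.9091
r_1 = 66.5372 / 216.9091 = 0.307

0.307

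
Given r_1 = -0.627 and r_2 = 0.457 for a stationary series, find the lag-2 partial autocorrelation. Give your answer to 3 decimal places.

0.105

φ_{22} = (r_2 − r_1²) / (1 − r_1²)
r_1² = (-0.627)² = 0.393129
Numerator = 0.457 − 0.3931 = 0.0639; denominator = 1 − 0.3931 = 0.6069
φ_{22} = 0.0639 / 0.6069 = 0.105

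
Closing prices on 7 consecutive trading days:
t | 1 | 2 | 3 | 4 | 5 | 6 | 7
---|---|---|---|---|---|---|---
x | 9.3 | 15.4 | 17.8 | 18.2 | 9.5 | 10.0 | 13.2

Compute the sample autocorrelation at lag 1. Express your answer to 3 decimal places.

0.191

Mean x̄ = (9.3 + 15.4 + 17.8 + 18.2 + 9.5 + 10.0 + 13.2)/7 = 13.3429
Deviations from mean: -4.0429, 2.0571, 4.4571, 4.8571, -3.8429, -3.3429, -0.1429
Σ(x_t−x̄)(x_{t+1}−x̄) = (-8.3167) + (9.1690) + (21.6490) + (-18.6653) + (12.8461) + (0.4776) = 17.1596
Denominator Σ(x_t−x̄)² = 89.9971
r_1 = 17.1596 / 89.9971 = 0.191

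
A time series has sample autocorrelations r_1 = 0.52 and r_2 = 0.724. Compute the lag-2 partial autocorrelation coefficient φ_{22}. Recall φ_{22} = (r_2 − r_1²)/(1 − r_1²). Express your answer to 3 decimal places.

φ_{22} = (r_2 − r_1²) / (1 − r_1²)
r_1² = (0.52)² = 0.2704
Numerator = 0.724 − 0.2704 = 0.4536; denominator = 1 − 0.2704 = 0.7296
φ_{22} = 0.4536 / 0.7296 = 0.622

0.622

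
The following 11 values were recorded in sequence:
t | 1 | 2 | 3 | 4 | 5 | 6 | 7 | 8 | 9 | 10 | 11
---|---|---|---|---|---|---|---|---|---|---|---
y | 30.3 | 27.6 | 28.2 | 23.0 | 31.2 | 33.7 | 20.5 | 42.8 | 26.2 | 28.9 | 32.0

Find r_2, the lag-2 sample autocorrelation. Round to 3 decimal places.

0.104

Mean ȳ = (30.3 + 27.6 + 28.2 + 23.0 + 31.2 + 33.7 + 20.5 + 42.8 + 26.2 + 28.9 + 32.0)/11 = 29.4909
Numerator Σ_{t=1}^{9}(y_t−ȳ)(y_{t+2}−ȳ) = 35.8217
Denominator Σ(y_t−ȳ)² = 344.1091
r_2 = 35.8217 / 344.1091 = 0.104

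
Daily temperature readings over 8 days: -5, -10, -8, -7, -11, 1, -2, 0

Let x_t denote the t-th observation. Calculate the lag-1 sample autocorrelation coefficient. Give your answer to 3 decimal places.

0.196

Mean x̄ = (-5 − 10 − 8 − 7 − 11 + 1 − 2 + 0)/8 = -5.2500
Deviations from mean: 0.2500, -4.7500, -2.7500, -1.7500, -5.7500, 6.2500, 3.2500, 5.2500
Σ(x_t−x̄)(x_{t+1}−x̄) = (-1.1875) + (13.0625) + (4.8125) + (10.0625) + (-35.9375) + (20.3125) + (17.0625) = 28.1875
Denominator Σ(x_t−x̄)² = 143.5000
r_1 = 28.1875 / 143.5000 = 0.196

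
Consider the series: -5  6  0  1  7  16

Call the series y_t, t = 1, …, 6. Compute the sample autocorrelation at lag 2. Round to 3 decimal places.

-0.064

Mean ȳ = (-5 + 6 + 0 + 1 + 7 + 16)/6 = 4.1667
Deviations from mean: -9.1667, 1.8333, -4.1667, -3.1667, 2.8333, 11.8333
Σ(y_t−ȳ)(y_{t+2}−ȳ) = (38.1944) + (-5.8056) + (-11.8056) + (-37.4722) = -16.8889
Denominator Σ(y_t−ȳ)² = 262.8333
r_2 = -16.8889 / 262.8333 = -0.064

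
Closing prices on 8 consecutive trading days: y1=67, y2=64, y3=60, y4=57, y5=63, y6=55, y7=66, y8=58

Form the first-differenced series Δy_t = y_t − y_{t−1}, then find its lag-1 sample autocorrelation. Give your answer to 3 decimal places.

-0.706

First differences Δy: -3, -4, -3, 6, -8, 11, -8
Mean of differences = -1.2857
Numerator Σ(Δy_t−Δȳ)(Δy_{t+1}−Δȳ) = -217.0816
Denominator Σ(Δy_t−Δȳ)² = 307.4286
r_1(Δy) = -217.0816 / 307.4286 = -0.706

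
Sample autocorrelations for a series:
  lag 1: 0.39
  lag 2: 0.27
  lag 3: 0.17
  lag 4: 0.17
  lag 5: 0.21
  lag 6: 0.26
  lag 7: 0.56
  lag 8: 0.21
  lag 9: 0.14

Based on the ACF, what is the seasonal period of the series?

The largest autocorrelation is r_7 = 0.56; the remaining lags stay at or below 0.39. The elevated value at lag 1 (0.39), dropping to 0.27 at lag 2, reflects decaying short-term dependence rather than seasonality.
The dominant spike at lag 7 indicates a seasonal period of 7.

7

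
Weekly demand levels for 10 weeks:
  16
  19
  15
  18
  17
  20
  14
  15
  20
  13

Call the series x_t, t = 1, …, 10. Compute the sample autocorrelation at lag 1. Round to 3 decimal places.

Mean x̄ = (16 + 19 + 15 + 18 + 17 + 20 + 14 + 15 + 20 + 13)/10 = 16.7000
Numerator Σ_{t=1}^{9}(x_t−x̄)(x_{t+1}−x̄) = -28.4900
Denominator Σ(x_t−x̄)² = 56.1000
r_1 = -28.4900 / 56.1000 = -0.508

-0.508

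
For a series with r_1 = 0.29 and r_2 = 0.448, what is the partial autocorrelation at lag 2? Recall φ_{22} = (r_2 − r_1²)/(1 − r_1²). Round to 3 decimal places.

φ_{22} = (r_2 − r_1²) / (1 − r_1²)
r_1² = (0.29)² = 0.0841
Numerator = 0.448 − 0.0841 = 0.3639; denominator = 1 − 0.0841 = 0.9159
φ_{22} = 0.3639 / 0.9159 = 0.397

0.397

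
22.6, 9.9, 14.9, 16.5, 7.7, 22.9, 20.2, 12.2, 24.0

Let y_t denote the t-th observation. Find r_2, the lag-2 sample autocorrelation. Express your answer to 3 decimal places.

-0.097

Mean ȳ = (22.6 + 9.9 + 14.9 + 16.5 + 7.7 + 22.9 + 20.2 + 12.2 + 24.0)/9 = 16.7667
Σ(y_t−ȳ)(y_{t+2}−ȳ) = (-10.8889) + (1.8311) + (16.9244) + (-1.6356) + (-31.1289) + (-28.0089) + (24.8344) = -28.0722
Denominator Σ(y_t−ȳ)² = 289.5200
r_2 = -28.0722 / 289.5200 = -0.097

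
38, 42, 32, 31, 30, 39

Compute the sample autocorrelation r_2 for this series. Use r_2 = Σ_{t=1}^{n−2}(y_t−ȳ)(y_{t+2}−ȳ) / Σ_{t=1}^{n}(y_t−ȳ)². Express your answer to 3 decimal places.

Mean ȳ = (38 + 42 + 32 + 31 + 30 + 39)/6 = 35.3333
Deviations from mean: 2.6667, 6.6667, -3.3333, -4.3333, -5.3333, 3.6667
Numerator Σ_{t=1}^{4}(y_t−ȳ)(y_{t+2}−ȳ) = -35.8889
Denominator Σ(y_t−ȳ)² = 123.3333
r_2 = -35.8889 / 123.3333 = -0.291

-0.291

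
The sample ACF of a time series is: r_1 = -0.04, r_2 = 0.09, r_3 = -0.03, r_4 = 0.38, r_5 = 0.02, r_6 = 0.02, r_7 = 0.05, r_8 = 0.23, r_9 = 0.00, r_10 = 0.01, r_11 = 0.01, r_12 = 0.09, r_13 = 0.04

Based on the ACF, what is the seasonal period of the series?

4

The largest autocorrelation is r_4 = 0.38, with a weaker echo at lag 8 (0.23); the remaining lags stay at or below 0.09.
The dominant spike at lag 4 indicates a seasonal period of 4.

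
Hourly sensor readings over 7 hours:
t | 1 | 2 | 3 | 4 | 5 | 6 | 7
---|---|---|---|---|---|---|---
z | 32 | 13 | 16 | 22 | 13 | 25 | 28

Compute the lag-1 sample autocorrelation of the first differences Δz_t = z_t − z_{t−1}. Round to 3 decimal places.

First differences Δz: -19, 3, 6, -9, 12, 3
Mean of differences = -0.6667
Numerator Σ(Δz_t−Δz̄)(Δz_{t+1}−Δz̄) = -157.4444
Denominator Σ(Δz_t−Δz̄)² = 637.3333
r_1(Δz) = -157.4444 / 637.3333 = -0.247

-0.247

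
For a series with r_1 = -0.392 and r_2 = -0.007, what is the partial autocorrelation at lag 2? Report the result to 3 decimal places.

-0.190

φ_{22} = (r_2 − r_1²) / (1 − r_1²)
r_1² = (-0.392)² = 0.153664
Numerator = -0.007 − 0.1537 = -0.1607; denominator = 1 − 0.1537 = 0.8463
φ_{22} = -0.1607 / 0.8463 = -0.190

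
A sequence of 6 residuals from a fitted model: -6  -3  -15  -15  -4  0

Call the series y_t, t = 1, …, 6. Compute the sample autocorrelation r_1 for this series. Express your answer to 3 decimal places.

0.155

Mean ȳ = (-6 − 3 − 15 − 15 − 4 + 0)/6 = -7.1667
Deviations from mean: 1.1667, 4.1667, -7.8333, -7.8333, 3.1667, 7.1667
Numerator Σ_{t=1}^{5}(y_t−ȳ)(y_{t+1}−ȳ) = 31.4722
Denominator Σ(y_t−ȳ)² = 202.8333
r_1 = 31.4722 / 202.8333 = 0.155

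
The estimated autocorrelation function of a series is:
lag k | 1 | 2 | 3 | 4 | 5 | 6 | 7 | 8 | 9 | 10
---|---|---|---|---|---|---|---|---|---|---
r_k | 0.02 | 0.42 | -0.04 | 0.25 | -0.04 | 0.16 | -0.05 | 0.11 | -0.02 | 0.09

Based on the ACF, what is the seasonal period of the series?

The largest autocorrelation is r_2 = 0.42, with weaker echoes at lags 4 (0.25) and 6 (0.16); the remaining lags stay at or below 0.11.
The dominant spike at lag 2 indicates a seasonal period of 2.

2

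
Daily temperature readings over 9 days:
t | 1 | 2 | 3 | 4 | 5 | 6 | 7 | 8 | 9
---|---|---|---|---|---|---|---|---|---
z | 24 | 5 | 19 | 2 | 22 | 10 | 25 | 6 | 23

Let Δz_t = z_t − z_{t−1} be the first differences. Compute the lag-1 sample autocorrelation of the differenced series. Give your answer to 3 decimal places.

-0.826

First differences Δz: -19, 14, -17, 20, -12, 15, -19, 17
Mean of differences = -0.1250
Numerator Σ(Δz_t−Δz̄)(Δz_{t+1}−Δz̄) = -1871.8906
Denominator Σ(Δz_t−Δz̄)² = 2264.8750
r_1(Δz) = -1871.8906 / 2264.8750 = -0.826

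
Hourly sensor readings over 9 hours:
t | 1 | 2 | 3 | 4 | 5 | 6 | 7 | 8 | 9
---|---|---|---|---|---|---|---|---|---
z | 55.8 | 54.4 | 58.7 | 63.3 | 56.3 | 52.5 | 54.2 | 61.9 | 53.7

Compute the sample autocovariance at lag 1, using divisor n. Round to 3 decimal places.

-0.960

Mean z̄ = (55.8 + 54.4 + 58.7 + 63.3 + 56.3 + 52.5 + 54.2 + 61.9 + 53.7)/9 = 56.7556
Σ_{t=1}^{8}(z_t−z̄)(z_{t+1}−z̄) = -8.6375
γ_1 = -8.6375 / 9 = -0.960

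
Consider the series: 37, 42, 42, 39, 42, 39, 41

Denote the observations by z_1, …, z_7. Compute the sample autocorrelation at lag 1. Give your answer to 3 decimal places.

-0.436

Mean z̄ = (37 + 42 + 42 + 39 + 42 + 39 + 41)/7 = 40.2857
Deviations from mean: -3.2857, 1.7143, 1.7143, -1.2857, 1.7143, -1.2857, 0.7143
Σ(z_t−z̄)(z_{t+1}−z̄) = (-5.6327) + (2.9388) + (-2.2041) + (-2.2041) + (-2.2041) + (-0.9184) = -10.2245
Denominator Σ(z_t−z̄)² = 23.4286
r_1 = -10.2245 / 23.4286 = -0.436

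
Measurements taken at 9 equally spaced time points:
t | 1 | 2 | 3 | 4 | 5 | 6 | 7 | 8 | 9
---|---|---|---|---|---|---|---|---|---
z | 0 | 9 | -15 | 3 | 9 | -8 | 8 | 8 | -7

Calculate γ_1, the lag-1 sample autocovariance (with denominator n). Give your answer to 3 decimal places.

Mean z̄ = (0 + 9 − 15 + 3 + 9 − 8 + 8 + 8 − 7)/9 = 0.7778
Σ_{t=1}^{8}(z_t−z̄)(z_{t+1}−z̄) = -292.4938
γ_1 = -292.4938 / 9 = -32.499

-32.499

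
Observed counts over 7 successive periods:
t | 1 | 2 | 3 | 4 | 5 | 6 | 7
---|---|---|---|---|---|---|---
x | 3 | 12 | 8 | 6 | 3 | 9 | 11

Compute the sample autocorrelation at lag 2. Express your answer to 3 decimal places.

Mean x̄ = (3 + 12 + 8 + 6 + 3 + 9 + 11)/7 = 7.4286
Σ(x_t−x̄)(x_{t+2}−x̄) = (-2.5306) + (-6.5306) + (-2.5306) + (-2.2449) + (-15.8163) = -29.6531
Denominator Σ(x_t−x̄)² = 77.7143
r_2 = -29.6531 / 77.7143 = -0.382

-0.382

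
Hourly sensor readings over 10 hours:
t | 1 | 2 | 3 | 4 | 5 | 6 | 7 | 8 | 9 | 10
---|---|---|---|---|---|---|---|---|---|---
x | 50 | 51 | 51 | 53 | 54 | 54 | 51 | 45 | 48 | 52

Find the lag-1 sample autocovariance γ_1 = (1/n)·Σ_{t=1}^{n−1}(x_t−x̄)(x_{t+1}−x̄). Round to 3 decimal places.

2.989

Mean x̄ = (50 + 51 + 51 + 53 + 54 + 54 + 51 + 45 + 48 + 52)/10 = 50.9000
Σ_{t=1}^{9}(x_t−x̄)(x_{t+1}−x̄) = 29.8900
γ_1 = 29.8900 / 10 = 2.989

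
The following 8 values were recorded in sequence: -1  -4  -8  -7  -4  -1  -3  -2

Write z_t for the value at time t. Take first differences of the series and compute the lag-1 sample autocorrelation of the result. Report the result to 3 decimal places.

0.248

First differences Δz: -3, -4, 1, 3, 3, -2, 1
Mean of differences = -0.1429
Numerator Σ(Δz_t−Δz̄)(Δz_{t+1}−Δz̄) = 12.1224
Denominator Σ(Δz_t−Δz̄)² = 48.8571
r_1(Δz) = 12.1224 / 48.8571 = 0.248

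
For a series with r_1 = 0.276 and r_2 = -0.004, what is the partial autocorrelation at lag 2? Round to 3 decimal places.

φ_{22} = (r_2 − r_1²) / (1 − r_1²)
r_1² = (0.276)² = 0.076176
Numerator = -0.004 − 0.0762 = -0.0802; denominator = 1 − 0.0762 = 0.9238
φ_{22} = -0.0802 / 0.9238 = -0.087

-0.087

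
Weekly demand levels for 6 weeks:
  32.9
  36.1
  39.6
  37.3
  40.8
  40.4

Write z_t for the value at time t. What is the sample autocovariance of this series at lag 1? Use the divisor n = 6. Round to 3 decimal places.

Mean z̄ = (32.9 + 36.1 + 39.6 + 37.3 + 40.8 + 40.4)/6 = 37.8500
Deviations: -4.9500, -1.7500, 1.7500, -0.5500, 2.9500, 2.5500
Σ_{t=1}^{5}(z_t−z̄)(z_{t+1}−z̄) = 10.5375
γ_1 = 10.5375 / 6 = 1.756

1.756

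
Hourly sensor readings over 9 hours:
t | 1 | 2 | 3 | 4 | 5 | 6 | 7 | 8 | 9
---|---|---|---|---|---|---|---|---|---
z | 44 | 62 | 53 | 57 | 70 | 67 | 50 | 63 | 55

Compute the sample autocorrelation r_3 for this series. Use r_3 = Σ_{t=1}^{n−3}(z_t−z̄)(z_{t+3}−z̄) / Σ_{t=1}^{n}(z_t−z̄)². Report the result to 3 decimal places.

Mean z̄ = (44 + 62 + 53 + 57 + 70 + 67 + 50 + 63 + 55)/9 = 57.8889
Numerator Σ_{t=1}^{6}(z_t−z̄)(z_{t+3}−z̄) = 60.1852
Denominator Σ(z_t−z̄)² = 560.8889
r_3 = 60.1852 / 560.8889 = 0.107

0.107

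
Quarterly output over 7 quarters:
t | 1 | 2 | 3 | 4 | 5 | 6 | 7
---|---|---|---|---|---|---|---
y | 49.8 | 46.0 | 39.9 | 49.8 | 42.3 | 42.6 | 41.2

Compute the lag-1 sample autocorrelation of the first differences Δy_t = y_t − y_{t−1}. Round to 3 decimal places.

-0.619

First differences Δy: -3.8, -6.1, 9.9, -7.5, 0.3, -1.4
Mean of differences = -1.4333
Numerator Σ(Δy_t−Δȳ)(Δy_{t+1}−Δȳ) = -121.0578
Denominator Σ(Δy_t−Δȳ)² = 195.6333
r_1(Δy) = -121.0578 / 195.6333 = -0.619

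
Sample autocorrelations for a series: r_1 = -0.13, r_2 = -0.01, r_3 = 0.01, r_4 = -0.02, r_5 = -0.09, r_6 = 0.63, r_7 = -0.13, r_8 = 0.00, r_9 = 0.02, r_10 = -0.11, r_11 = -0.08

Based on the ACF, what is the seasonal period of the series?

6

The largest autocorrelation is r_6 = 0.63; the remaining lags stay at or below 0.02.
The dominant spike at lag 6 indicates a seasonal period of 6.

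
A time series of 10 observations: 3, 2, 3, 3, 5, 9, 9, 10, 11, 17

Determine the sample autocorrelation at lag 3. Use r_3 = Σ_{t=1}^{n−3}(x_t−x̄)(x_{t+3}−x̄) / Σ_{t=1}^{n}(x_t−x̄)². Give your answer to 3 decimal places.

Mean x̄ = (3 + 2 + 3 + 3 + 5 + 9 + 9 + 10 + 11 + 17)/10 = 7.2000
Σ(x_t−x̄)(x_{t+3}−x̄) = (17.6400) + (11.4400) + (-7.5600) + (-7.5600) + (-6.1600) + (6.8400) + (17.6400) = 32.2800
Denominator Σ(x_t−x̄)² = 209.6000
r_3 = 32.2800 / 209.6000 = 0.154

0.154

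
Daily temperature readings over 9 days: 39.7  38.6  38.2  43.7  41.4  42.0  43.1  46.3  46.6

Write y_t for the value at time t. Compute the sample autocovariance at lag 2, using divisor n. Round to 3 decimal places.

Mean ȳ = (39.7 + 38.6 + 38.2 + 43.7 + 41.4 + 42.0 + 43.1 + 46.3 + 46.6)/9 = 42.1778
Σ_{t=1}^{7}(y_t−ȳ)(y_{t+2}−ȳ) = 9.8612
γ_2 = 9.8612 / 9 = 1.096

1.096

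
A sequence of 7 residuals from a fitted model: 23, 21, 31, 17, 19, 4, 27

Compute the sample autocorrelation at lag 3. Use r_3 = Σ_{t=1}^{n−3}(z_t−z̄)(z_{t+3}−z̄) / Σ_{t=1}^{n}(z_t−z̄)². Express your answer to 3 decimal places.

-0.463

Mean z̄ = (23 + 21 + 31 + 17 + 19 + 4 + 27)/7 = 20.2857
Deviations from mean: 2.7143, 0.7143, 10.7143, -3.2857, -1.2857, -16.2857, 6.7143
Numerator Σ_{t=1}^{4}(z_t−z̄)(z_{t+3}−z̄) = -206.3878
Denominator Σ(z_t−z̄)² = 445.4286
r_3 = -206.3878 / 445.4286 = -0.463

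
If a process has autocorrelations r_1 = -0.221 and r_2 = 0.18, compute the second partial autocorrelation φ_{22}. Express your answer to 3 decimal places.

φ_{22} = (r_2 − r_1²) / (1 − r_1²)
r_1² = (-0.221)² = 0.048841
Numerator = 0.18 − 0.0488 = 0.1312; denominator = 1 − 0.0488 = 0.9512
φ_{22} = 0.1312 / 0.9512 = 0.138

0.138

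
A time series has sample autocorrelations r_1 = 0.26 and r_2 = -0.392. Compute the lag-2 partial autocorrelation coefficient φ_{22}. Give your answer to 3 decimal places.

φ_{22} = (r_2 − r_1²) / (1 − r_1²)
r_1² = (0.26)² = 0.0676
Numerator = -0.392 − 0.0676 = -0.4596; denominator = 1 − 0.0676 = 0.9324
φ_{22} = -0.4596 / 0.9324 = -0.493

-0.493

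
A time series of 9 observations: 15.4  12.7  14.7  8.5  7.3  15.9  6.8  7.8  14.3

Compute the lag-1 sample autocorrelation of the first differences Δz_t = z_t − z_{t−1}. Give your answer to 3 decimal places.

First differences Δz: -2.7, 2.0, -6.2, -1.2, 8.6, -9.1, 1.0, 6.5
Mean of differences = -0.1375
Numerator Σ(Δz_t−Δz̄)(Δz_{t+1}−Δz̄) = -102.2327
Denominator Σ(Δz_t−Δz̄)² = 251.0388
r_1(Δz) = -102.2327 / 251.0388 = -0.407

-0.407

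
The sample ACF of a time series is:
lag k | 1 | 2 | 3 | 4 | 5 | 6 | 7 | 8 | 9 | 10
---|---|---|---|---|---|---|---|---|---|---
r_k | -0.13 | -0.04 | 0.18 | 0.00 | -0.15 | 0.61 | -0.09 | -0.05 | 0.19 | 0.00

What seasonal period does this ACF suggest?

6

The largest autocorrelation is r_6 = 0.61; the remaining lags stay at or below 0.19.
The dominant spike at lag 6 indicates a seasonal period of 6.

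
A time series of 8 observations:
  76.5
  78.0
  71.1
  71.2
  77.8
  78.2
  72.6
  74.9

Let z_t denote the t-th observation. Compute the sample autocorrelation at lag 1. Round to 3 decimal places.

Mean z̄ = (76.5 + 78.0 + 71.1 + 71.2 + 77.8 + 78.2 + 72.6 + 74.9)/8 = 75.0375
Σ(z_t−z̄)(z_{t+1}−z̄) = (4.3327) + (-11.6648) + (15.1102) + (-10.6011) + (8.7364) + (-7.7086) + (0.3352) = -1.4602
Denominator Σ(z_t−z̄)² = 64.7388
r_1 = -1.4602 / 64.7388 = -0.023

-0.023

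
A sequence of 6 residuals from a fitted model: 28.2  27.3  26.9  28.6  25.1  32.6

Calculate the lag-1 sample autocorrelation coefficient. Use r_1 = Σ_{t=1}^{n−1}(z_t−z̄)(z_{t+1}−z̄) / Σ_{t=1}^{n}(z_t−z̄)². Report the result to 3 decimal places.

-0.464

Mean z̄ = (28.2 + 27.3 + 26.9 + 28.6 + 25.1 + 32.6)/6 = 28.1167
Deviations from mean: 0.0833, -0.8167, -1.2167, 0.4833, -3.0167, 4.4833
Σ(z_t−z̄)(z_{t+1}−z̄) = (-0.0681) + (0.9936) + (-0.5881) + (-1.4581) + (-13.5247) = -14.6453
Denominator Σ(z_t−z̄)² = 31.5883
r_1 = -14.6453 / 31.5883 = -0.464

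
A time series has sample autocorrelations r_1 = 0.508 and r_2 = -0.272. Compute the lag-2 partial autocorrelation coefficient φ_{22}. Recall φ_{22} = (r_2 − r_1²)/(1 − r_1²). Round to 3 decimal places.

-0.714

φ_{22} = (r_2 − r_1²) / (1 − r_1²)
r_1² = (0.508)² = 0.258064
Numerator = -0.272 − 0.2581 = -0.5301; denominator = 1 − 0.2581 = 0.7419
φ_{22} = -0.5301 / 0.7419 = -0.714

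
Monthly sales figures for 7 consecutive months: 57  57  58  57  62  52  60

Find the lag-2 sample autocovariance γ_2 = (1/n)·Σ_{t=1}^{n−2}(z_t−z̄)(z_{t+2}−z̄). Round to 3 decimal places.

Mean z̄ = (57 + 57 + 58 + 57 + 62 + 52 + 60)/7 = 57.5714
Deviations: -0.5714, -0.5714, 0.4286, -0.5714, 4.4286, -5.5714, 2.4286
Σ_{t=1}^{5}(z_t−z̄)(z_{t+2}−z̄) = 15.9184
γ_2 = 15.9184 / 7 = 2.274

2.274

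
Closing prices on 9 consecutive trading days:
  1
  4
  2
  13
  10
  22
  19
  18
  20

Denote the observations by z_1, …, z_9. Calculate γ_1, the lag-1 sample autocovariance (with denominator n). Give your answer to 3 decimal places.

Mean z̄ = (1 + 4 + 2 + 13 + 10 + 22 + 19 + 18 + 20)/9 = 12.1111
Σ_{t=1}^{8}(z_t−z̄)(z_{t+1}−z̄) = 295.5432
γ_1 = 295.5432 / 9 = 32.838

32.838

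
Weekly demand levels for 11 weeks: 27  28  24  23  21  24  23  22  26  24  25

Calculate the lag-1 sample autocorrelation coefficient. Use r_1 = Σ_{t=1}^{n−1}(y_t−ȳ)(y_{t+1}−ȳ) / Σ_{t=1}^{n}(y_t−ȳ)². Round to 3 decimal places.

0.299

Mean ȳ = (27 + 28 + 24 + 23 + 21 + 24 + 23 + 22 + 26 + 24 + 25)/11 = 24.2727
Numerator Σ_{t=1}^{10}(y_t−ȳ)(y_{t+1}−ȳ) = 13.1983
Denominator Σ(y_t−ȳ)² = 44.1818
r_1 = 13.1983 / 44.1818 = 0.299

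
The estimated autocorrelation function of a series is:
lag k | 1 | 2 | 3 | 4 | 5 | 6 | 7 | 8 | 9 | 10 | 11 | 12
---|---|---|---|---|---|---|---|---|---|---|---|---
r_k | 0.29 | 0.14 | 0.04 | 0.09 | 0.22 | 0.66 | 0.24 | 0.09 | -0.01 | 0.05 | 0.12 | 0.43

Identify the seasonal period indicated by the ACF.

The largest autocorrelation is r_6 = 0.66, with a weaker echo at lag 12 (0.43); the remaining lags stay at or below 0.29. The elevated value at lag 1 (0.29), dropping to 0.14 at lag 2, reflects decaying short-term dependence rather than seasonality.
The dominant spike at lag 6 indicates a seasonal period of 6.

6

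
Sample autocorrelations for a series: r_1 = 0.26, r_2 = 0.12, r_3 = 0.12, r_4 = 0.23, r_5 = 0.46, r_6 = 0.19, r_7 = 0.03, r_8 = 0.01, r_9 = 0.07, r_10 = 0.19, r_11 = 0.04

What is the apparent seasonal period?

5

The largest autocorrelation is r_5 = 0.46; the remaining lags stay at or below 0.26. The elevated value at lag 1 (0.26), dropping to 0.12 at lag 2, reflects decaying short-term dependence rather than seasonality.
The dominant spike at lag 5 indicates a seasonal period of 5.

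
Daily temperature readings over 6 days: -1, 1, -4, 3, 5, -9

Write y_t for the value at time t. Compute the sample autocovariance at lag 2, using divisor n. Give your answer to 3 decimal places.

-7.037

Mean ȳ = (-1 + 1 − 4 + 3 + 5 − 9)/6 = -0.8333
Σ_{t=1}^{4}(y_t−ȳ)(y_{t+2}−ȳ) = -42.2222
γ_2 = -42.2222 / 6 = -7.037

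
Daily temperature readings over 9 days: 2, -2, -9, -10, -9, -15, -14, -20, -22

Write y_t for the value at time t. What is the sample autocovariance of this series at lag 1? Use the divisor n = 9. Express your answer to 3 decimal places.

Mean ȳ = (2 − 2 − 9 − 10 − 9 − 15 − 14 − 20 − 22)/9 = -11.0000
Σ_{t=1}^{8}(y_t−ȳ)(y_{t+1}−ȳ) = 269.0000
γ_1 = 269.0000 / 9 = 29.889

29.889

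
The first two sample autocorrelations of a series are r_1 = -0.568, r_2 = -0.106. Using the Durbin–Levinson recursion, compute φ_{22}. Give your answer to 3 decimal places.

φ_{22} = (r_2 − r_1²) / (1 − r_1²)
r_1² = (-0.568)² = 0.322624
Numerator = -0.106 − 0.3226 = -0.4286; denominator = 1 − 0.3226 = 0.6774
φ_{22} = -0.4286 / 0.6774 = -0.633

-0.633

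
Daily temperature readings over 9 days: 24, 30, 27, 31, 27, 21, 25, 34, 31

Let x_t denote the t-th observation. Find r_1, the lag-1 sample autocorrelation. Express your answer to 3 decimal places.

Mean x̄ = (24 + 30 + 27 + 31 + 27 + 21 + 25 + 34 + 31)/9 = 27.7778
Numerator Σ_{t=1}^{8}(x_t−x̄)(x_{t+1}−x̄) = 11.7284
Denominator Σ(x_t−x̄)² = 133.5556
r_1 = 11.7284 / 133.5556 = 0.088

0.088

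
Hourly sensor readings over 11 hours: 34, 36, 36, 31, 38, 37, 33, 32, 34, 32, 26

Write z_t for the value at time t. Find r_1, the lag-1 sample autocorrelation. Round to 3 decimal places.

Mean z̄ = (34 + 36 + 36 + 31 + 38 + 37 + 33 + 32 + 34 + 32 + 26)/11 = 33.5455
Numerator Σ_{t=1}^{10}(z_t−z̄)(z_{t+1}−z̄) = 14.1570
Denominator Σ(z_t−z̄)² = 112.7273
r_1 = 14.1570 / 112.7273 = 0.126

0.126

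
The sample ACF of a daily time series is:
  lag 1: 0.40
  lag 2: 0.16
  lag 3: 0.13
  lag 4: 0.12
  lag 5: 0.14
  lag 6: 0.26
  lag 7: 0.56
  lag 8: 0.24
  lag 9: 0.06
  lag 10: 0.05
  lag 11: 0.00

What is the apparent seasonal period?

7

The largest autocorrelation is r_7 = 0.56; the remaining lags stay at or below 0.40. The elevated value at lag 1 (0.40), dropping to 0.16 at lag 2, reflects decaying short-term dependence rather than seasonality.
The dominant spike at lag 7 indicates a seasonal period of 7.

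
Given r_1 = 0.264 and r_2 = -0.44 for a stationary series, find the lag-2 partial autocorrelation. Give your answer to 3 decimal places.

φ_{22} = (r_2 − r_1²) / (1 − r_1²)
r_1² = (0.264)² = 0.069696
Numerator = -0.44 − 0.0697 = -0.5097; denominator = 1 − 0.0697 = 0.9303
φ_{22} = -0.5097 / 0.9303 = -0.548

-0.548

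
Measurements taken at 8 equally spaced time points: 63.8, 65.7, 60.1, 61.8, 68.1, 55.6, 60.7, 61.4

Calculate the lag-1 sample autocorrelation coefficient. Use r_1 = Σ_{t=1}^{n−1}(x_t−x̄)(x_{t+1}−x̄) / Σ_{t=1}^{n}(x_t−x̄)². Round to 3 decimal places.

Mean x̄ = (63.8 + 65.7 + 60.1 + 61.8 + 68.1 + 55.6 + 60.7 + 61.4)/8 = 62.1500
Σ(x_t−x̄)(x_{t+1}−x̄) = (5.8575) + (-7.2775) + (0.7175) + (-2.0825) + (-38.9725) + (9.4975) + (1.0875) = -31.1725
Denominator Σ(x_t−x̄)² = 100.6200
r_1 = -31.1725 / 100.6200 = -0.310

-0.310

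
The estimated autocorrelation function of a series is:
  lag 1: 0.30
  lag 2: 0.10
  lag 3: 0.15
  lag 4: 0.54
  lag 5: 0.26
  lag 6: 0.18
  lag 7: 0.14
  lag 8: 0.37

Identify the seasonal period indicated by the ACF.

The largest autocorrelation is r_4 = 0.54, with a weaker echo at lag 8 (0.37); the remaining lags stay at or below 0.30. The elevated value at lag 1 (0.30), dropping to 0.10 at lag 2, reflects decaying short-term dependence rather than seasonality.
The dominant spike at lag 4 indicates a seasonal period of 4.

4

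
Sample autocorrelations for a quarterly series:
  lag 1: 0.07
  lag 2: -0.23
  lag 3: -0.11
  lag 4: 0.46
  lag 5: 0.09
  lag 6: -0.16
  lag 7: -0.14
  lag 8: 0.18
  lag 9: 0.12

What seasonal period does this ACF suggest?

4

The largest autocorrelation is r_4 = 0.46, with a weaker echo at lag 8 (0.18); the remaining lags stay at or below 0.12.
The dominant spike at lag 4 indicates a seasonal period of 4.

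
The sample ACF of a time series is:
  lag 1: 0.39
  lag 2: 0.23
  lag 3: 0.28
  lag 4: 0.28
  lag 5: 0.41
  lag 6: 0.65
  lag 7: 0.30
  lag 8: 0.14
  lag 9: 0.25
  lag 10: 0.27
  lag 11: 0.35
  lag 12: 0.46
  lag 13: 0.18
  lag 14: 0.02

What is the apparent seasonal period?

The largest autocorrelation is r_6 = 0.65, with a weaker echo at lag 12 (0.46); the remaining lags stay at or below 0.41. The elevated value at lag 1 (0.39), dropping to 0.23 at lag 2, reflects decaying short-term dependence rather than seasonality.
The dominant spike at lag 6 indicates a seasonal period of 6.

6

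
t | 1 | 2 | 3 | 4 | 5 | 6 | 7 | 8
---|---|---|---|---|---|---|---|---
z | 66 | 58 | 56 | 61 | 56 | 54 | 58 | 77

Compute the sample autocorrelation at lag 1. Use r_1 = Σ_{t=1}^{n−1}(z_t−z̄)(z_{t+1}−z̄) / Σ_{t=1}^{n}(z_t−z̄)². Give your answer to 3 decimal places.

Mean z̄ = (66 + 58 + 56 + 61 + 56 + 54 + 58 + 77)/8 = 60.7500
Deviations from mean: 5.2500, -2.7500, -4.7500, 0.2500, -4.7500, -6.7500, -2.7500, 16.2500
Numerator Σ_{t=1}^{7}(z_t−z̄)(z_{t+1}−z̄) = 2.1875
Denominator Σ(z_t−z̄)² = 397.5000
r_1 = 2.1875 / 397.5000 = 0.006

0.006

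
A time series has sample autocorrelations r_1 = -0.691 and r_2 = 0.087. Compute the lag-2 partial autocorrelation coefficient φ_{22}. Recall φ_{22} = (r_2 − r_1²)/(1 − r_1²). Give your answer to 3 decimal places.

-0.747

φ_{22} = (r_2 − r_1²) / (1 − r_1²)
r_1² = (-0.691)² = 0.477481
Numerator = 0.087 − 0.4775 = -0.3905; denominator = 1 − 0.4775 = 0.5225
φ_{22} = -0.3905 / 0.5225 = -0.747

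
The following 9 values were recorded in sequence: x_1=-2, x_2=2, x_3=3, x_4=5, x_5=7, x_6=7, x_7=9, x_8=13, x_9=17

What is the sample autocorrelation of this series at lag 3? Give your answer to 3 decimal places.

Mean x̄ = (-2 + 2 + 3 + 5 + 7 + 7 + 9 + 13 + 17)/9 = 6.7778
Σ(x_t−x̄)(x_{t+3}−x̄) = (15.6049) + (-1.0617) + (-0.8395) + (-3.9506) + (1.3827) + (2.2716) = 13.4074
Denominator Σ(x_t−x̄)² = 265.5556
r_3 = 13.4074 / 265.5556 = 0.050

0.050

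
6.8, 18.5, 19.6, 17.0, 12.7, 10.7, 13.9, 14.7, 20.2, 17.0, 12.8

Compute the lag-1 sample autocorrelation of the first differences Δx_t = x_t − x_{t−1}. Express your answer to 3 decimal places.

0.115

First differences Δx: 11.7, 1.1, -2.6, -4.3, -2.0, 3.2, 0.8, 5.5, -3.2, -4.2
Mean of differences = 0.6000
Numerator Σ(Δx_t−Δx̄)(Δx_{t+1}−Δx̄) = 26.7300
Denominator Σ(Δx_t−Δx̄)² = 232.7600
r_1(Δx) = 26.7300 / 232.7600 = 0.115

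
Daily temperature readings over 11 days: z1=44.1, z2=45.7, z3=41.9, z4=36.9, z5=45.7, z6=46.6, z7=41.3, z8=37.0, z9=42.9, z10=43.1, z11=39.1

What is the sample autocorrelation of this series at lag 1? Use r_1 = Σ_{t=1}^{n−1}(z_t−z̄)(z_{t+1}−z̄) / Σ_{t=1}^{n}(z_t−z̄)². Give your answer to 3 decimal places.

Mean z̄ = (44.1 + 45.7 + 41.9 + 36.9 + 45.7 + 46.6 + 41.3 + 37.0 + 42.9 + 43.1 + 39.1)/11 = 42.2091
Numerator Σ_{t=1}^{10}(z_t−z̄)(z_{t+1}−z̄) = -1.0519
Denominator Σ(z_t−z̄)² = 114.4091
r_1 = -1.0519 / 114.4091 = -0.009

-0.009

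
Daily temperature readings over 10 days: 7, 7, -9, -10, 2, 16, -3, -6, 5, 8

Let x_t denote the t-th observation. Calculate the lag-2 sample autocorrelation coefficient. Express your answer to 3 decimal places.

Mean x̄ = (7 + 7 − 9 − 10 + 2 + 16 − 3 − 6 + 5 + 8)/10 = 1.7000
Numerator Σ_{t=1}^{8}(x_t−x̄)(x_{t+2}−x̄) = -464.7800
Denominator Σ(x_t−x̄)² = 644.1000
r_2 = -464.7800 / 644.1000 = -0.722

-0.722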